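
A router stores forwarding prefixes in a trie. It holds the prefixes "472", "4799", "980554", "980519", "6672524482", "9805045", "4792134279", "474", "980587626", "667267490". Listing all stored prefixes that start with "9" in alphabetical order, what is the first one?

9805045

DFS of the "9" subtree visits, in order: "9805045", "980519", "980554", "980587626"
Position 1: 9805045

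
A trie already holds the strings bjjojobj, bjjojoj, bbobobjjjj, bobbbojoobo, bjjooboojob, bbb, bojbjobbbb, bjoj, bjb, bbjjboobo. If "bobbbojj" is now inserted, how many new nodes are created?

Walking "bobbbojj" from the root, the first 7 characters ("bobbboj") follow existing edges; "j" is the first miss.
Each of the 1 remaining characters creates one node.

1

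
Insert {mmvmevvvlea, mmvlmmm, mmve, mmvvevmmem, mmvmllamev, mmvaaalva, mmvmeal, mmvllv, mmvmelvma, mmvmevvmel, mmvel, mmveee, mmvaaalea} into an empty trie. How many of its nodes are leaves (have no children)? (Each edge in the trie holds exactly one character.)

12

Leaves are exactly the stored words that no other stored word extends.
Those words: "mmvaaalea", "mmvaaalva", "mmveee", "mmvel", "mmvllv", "mmvlmmm", "mmvmeal", "mmvmelvma", "mmvmevvmel", "mmvmevvvlea", "mmvmllamev", "mmvvevmmem"
Leaf count: 12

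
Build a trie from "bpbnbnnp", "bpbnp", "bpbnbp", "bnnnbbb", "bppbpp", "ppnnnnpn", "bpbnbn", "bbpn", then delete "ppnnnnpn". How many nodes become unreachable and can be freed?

After clearing the end-marker at "ppnnnnpn", prune upward until reaching a node still needed by another word.
No other word shares any prefix with "ppnnnnpn", so all 8 of its nodes go.
Nodes removed: 8

8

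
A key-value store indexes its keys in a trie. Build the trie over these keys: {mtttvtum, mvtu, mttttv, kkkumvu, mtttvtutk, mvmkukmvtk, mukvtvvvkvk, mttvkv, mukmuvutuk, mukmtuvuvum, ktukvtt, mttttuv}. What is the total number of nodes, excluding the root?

65

For each word, the new-node count is its length minus the longest prefix already in the trie:
  "mtttvtum" → 8 new (m, t, t, t, v, t, u, m)
  "mvtu" → prefix "m" already present; 3 new (v, t, u)
  "mttttv" → prefix "mttt" already present; 2 new (t, v)
  "kkkumvu" → 7 new (k, k, k, u, m, v, u)
  "mtttvtutk" → prefix "mtttvtu" already present; 2 new (t, k)
  "mvmkukmvtk" → prefix "mv" already present; 8 new (m, k, u, k, m, v, t, k)
  "mukvtvvvkvk" → prefix "m" already present; 10 new (u, k, v, t, v, v, v, k, v, k)
  "mttvkv" → prefix "mtt" already present; 3 new (v, k, v)
  "mukmuvutuk" → prefix "muk" already present; 7 new (m, u, v, u, t, u, k)
  "mukmtuvuvum" → prefix "mukm" already present; 7 new (t, u, v, u, v, u, m)
  "ktukvtt" → prefix "k" already present; 6 new (t, u, k, v, t, t)
  "mttttuv" → prefix "mtttt" already present; 2 new (u, v)
Total nodes = 8 + 3 + 2 + 7 + 2 + 8 + 10 + 3 + 7 + 7 + 6 + 2 = 65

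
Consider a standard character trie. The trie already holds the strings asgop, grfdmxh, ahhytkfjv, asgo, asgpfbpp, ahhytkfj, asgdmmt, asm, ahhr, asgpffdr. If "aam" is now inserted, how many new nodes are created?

Walking "aam" from the root, the first 1 characters ("a") follow existing edges; "a" is the first miss.
Each of the 2 remaining characters creates one node.

2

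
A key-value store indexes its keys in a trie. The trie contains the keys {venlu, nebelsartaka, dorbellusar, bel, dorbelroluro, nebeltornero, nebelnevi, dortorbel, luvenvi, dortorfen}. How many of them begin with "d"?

4

Filter for entries beginning with "d":
Words under "d": dorbellusar, dorbelroluro, dortorbel, dortorfen
Count: 4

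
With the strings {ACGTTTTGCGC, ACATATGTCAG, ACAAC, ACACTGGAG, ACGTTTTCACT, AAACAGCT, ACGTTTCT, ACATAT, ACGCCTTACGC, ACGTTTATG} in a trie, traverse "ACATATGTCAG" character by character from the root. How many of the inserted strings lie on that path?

Walk "ACATATGTCAG" from the root; an end-of-word marker is hit whenever a stored word is a prefix of "ACATATGTCAG".
Prefixes of the query that are stored words: "ACATAT", "ACATATGTCAG"
Count: 2

2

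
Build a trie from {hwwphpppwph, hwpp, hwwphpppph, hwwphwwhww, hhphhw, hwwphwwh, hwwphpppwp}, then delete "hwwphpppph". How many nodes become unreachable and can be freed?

A node on "hwwphpppph"'s path can go only if nothing else ends at it or branches off below it.
The suffix "ph" (2 nodes) is used only by "hwwphpppph"; the node for "hwwphppp" still has the child "w", so pruning stops there.
Nodes removed: 2

2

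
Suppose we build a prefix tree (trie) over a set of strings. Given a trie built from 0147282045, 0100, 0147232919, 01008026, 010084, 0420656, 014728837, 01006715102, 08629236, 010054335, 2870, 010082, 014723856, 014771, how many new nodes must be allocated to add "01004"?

1

The longest prefix of "01004" already in the trie is "0100" (length 4).
So 5 − 4 = 1 new nodes.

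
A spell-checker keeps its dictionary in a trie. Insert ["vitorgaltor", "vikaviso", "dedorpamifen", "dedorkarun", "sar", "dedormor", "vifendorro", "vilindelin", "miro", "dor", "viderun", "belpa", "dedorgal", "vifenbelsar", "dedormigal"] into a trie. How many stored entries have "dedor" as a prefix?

Filter for entries beginning with "dedor":
Matches: "dedorgal", "dedorkarun", "dedormigal", "dedormor", "dedorpamifen"
Count: 5

5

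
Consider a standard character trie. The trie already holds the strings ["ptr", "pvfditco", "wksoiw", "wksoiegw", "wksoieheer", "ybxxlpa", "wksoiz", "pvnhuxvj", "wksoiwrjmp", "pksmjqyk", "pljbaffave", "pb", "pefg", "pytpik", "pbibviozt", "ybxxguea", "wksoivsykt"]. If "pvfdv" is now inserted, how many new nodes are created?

"pvfd" is already a path in the trie; the remaining "v" must be added.
New nodes needed: |"pvfdv"| − 4 = 5 − 4 = 1.

1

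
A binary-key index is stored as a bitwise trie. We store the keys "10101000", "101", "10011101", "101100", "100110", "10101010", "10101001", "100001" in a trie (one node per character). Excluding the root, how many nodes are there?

24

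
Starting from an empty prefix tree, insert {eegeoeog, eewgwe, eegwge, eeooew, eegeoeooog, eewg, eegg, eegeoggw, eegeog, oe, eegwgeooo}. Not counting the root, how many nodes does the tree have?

31

Insert word by word; a character creates a node only if that edge doesn't already exist:
  "eegeoeog" → 8 new (e, e, g, e, o, e, o, g)
  "eewgwe" → prefix "ee" already present; 4 new (w, g, w, e)
  "eegwge" → prefix "eeg" already present; 3 new (w, g, e)
  "eeooew" → prefix "ee" already present; 4 new (o, o, e, w)
  "eegeoeooog" → prefix "eegeoeo" already present; 3 new (o, o, g)
  "eewg" → prefix "eewg" already present; 0 new (none)
  "eegg" → prefix "eeg" already present; 1 new (g)
  "eegeoggw" → prefix "eegeo" already present; 3 new (g, g, w)
  "eegeog" → prefix "eegeog" already present; 0 new (none)
  "oe" → 2 new (o, e)
  "eegwgeooo" → prefix "eegwge" already present; 3 new (o, o, o)
Total nodes = 8 + 4 + 3 + 4 + 3 + 0 + 1 + 3 + 0 + 2 + 3 = 31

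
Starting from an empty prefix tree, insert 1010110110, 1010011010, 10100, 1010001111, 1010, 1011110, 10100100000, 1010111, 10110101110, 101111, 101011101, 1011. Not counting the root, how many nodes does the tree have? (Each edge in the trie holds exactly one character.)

40

For each word, the new-node count is its length minus the longest prefix already in the trie:
  "1010110110" → 10 new (1, 0, 1, 0, 1, 1, 0, 1, 1, 0)
  "1010011010" → prefix "1010" already present; 6 new (0, 1, 1, 0, 1, 0)
  "10100" → prefix "10100" already present; 0 new (none)
  "1010001111" → prefix "10100" already present; 5 new (0, 1, 1, 1, 1)
  "1010" → prefix "1010" already present; 0 new (none)
  "1011110" → prefix "101" already present; 4 new (1, 1, 1, 0)
  "10100100000" → prefix "101001" already present; 5 new (0, 0, 0, 0, 0)
  "1010111" → prefix "101011" already present; 1 new (1)
  "10110101110" → prefix "1011" already present; 7 new (0, 1, 0, 1, 1, 1, 0)
  "101111" → prefix "101111" already present; 0 new (none)
  "101011101" → prefix "1010111" already present; 2 new (0, 1)
  "1011" → prefix "1011" already present; 0 new (none)
Total nodes = 10 + 6 + 0 + 5 + 0 + 4 + 5 + 1 + 7 + 0 + 2 + 0 = 40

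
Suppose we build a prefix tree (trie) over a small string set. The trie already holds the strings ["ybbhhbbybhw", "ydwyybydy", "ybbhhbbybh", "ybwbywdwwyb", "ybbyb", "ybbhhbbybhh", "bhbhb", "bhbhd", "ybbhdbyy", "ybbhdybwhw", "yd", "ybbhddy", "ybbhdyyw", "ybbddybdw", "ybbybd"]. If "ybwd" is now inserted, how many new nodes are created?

1

Walking "ybwd" from the root, the first 3 characters ("ybw") follow existing edges; "d" is the first miss.
New nodes needed: |"ybwd"| − 3 = 4 − 3 = 1.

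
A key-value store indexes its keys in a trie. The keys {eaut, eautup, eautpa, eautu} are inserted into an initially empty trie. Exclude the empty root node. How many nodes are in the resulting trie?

Count nodes per top-level branch (shared prefixes stored once):
  'e'-branch (eaut, eautpa, eautu, eautup): 8 nodes
Sum: 8

8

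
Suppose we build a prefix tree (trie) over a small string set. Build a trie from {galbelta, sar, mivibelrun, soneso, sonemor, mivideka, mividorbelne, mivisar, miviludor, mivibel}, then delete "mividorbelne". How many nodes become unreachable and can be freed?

After clearing the end-marker at "mividorbelne", prune upward until reaching a node still needed by another word.
The suffix "orbelne" (7 nodes) is used only by "mividorbelne"; the node for "mivid" still has the child "e", so pruning stops there.
Nodes removed: 7

7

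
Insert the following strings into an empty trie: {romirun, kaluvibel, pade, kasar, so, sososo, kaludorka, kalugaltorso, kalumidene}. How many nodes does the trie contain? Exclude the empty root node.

Insert word by word; a character creates a node only if that edge doesn't already exist:
  "romirun" → 7 new (r, o, m, i, r, u, n)
  "kaluvibel" → 9 new (k, a, l, u, v, i, b, e, l)
  "pade" → 4 new (p, a, d, e)
  "kasar" → prefix "ka" already present; 3 new (s, a, r)
  "so" → 2 new (s, o)
  "sososo" → prefix "so" already present; 4 new (s, o, s, o)
  "kaludorka" → prefix "kalu" already present; 5 new (d, o, r, k, a)
  "kalugaltorso" → prefix "kalu" already present; 8 new (g, a, l, t, o, r, s, o)
  "kalumidene" → prefix "kalu" already present; 6 new (m, i, d, e, n, e)
Total nodes = 7 + 9 + 4 + 3 + 2 + 4 + 5 + 8 + 6 = 48

48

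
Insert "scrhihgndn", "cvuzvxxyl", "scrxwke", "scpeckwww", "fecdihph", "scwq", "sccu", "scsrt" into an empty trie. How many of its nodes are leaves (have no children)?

Leaves are exactly the stored words that no other stored word extends.
Those words: "cvuzvxxyl", "fecdihph", "sccu", "scpeckwww", "scrhihgndn", "scrxwke", "scsrt", "scwq"
Leaf count: 8

8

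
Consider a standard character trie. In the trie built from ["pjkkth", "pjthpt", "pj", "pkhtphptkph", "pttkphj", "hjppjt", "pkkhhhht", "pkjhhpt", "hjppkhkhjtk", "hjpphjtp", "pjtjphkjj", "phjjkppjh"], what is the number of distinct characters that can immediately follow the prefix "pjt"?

2

Walk "pjt" from the root, arriving at one node.
Characters that immediately follow "pjt" among the stored strings: {h, j}.
That node has 2 child edges.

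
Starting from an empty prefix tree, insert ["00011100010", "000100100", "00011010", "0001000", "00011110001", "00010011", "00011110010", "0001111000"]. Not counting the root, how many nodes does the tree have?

For each word, the new-node count is its length minus the longest prefix already in the trie:
  "00011100010" → 11 new (0, 0, 0, 1, 1, 1, 0, 0, 0, 1, 0)
  "000100100" → prefix "0001" already present; 5 new (0, 0, 1, 0, 0)
  "00011010" → prefix "00011" already present; 3 new (0, 1, 0)
  "0001000" → prefix "000100" already present; 1 new (0)
  "00011110001" → prefix "000111" already present; 5 new (1, 0, 0, 0, 1)
  "00010011" → prefix "0001001" already present; 1 new (1)
  "00011110010" → prefix "000111100" already present; 2 new (1, 0)
  "0001111000" → prefix "0001111000" already present; 0 new (none)
Total nodes = 11 + 5 + 3 + 1 + 5 + 1 + 2 + 0 = 28

28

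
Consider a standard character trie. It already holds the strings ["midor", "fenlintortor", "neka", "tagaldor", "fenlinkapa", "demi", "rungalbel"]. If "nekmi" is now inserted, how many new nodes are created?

"nek" is already a path in the trie; the remaining "mi" must be added.
Each of the 2 remaining characters creates one node.

2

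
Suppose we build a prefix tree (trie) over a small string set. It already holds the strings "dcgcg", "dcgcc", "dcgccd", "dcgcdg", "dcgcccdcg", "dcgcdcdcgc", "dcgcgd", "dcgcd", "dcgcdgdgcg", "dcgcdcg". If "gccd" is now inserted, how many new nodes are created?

"gccd" shares no prefix with any stored word, so all 4 characters open new nodes.
4 − 0 = 4 new nodes.

4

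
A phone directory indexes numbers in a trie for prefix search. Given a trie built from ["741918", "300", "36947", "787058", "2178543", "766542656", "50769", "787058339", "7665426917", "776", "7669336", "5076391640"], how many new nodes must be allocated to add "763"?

"76" is already a path in the trie; the remaining "3" must be added.
New nodes needed: |"763"| − 2 = 3 − 2 = 1.

1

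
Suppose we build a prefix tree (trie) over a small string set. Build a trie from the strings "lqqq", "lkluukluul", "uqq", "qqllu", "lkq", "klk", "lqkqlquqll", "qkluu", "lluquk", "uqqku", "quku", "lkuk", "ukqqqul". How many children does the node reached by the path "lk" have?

Walk "lk" from the root, arriving at one node.
Characters that immediately follow "lk" among the stored strings: {l, q, u}.
That node has 3 child edges.

3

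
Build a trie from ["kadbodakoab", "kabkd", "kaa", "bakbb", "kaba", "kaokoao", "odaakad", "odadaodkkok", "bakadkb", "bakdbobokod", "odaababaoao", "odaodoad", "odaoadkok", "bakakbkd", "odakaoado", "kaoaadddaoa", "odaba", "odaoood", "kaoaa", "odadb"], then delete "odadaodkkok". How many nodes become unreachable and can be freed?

7

A node on "odadaodkkok"'s path can go only if nothing else ends at it or branches off below it.
The suffix "aodkkok" (7 nodes) is used only by "odadaodkkok"; the node for "odad" still has the child "b", so pruning stops there.
Nodes removed: 7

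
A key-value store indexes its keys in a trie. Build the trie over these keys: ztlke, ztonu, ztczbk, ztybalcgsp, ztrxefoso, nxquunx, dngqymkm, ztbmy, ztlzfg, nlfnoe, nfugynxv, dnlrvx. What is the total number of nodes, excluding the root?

64

Insert word by word; a character creates a node only if that edge doesn't already exist:
  "ztlke" → 5 new (z, t, l, k, e)
  "ztonu" → prefix "zt" already present; 3 new (o, n, u)
  "ztczbk" → prefix "zt" already present; 4 new (c, z, b, k)
  "ztybalcgsp" → prefix "zt" already present; 8 new (y, b, a, l, c, g, s, p)
  "ztrxefoso" → prefix "zt" already present; 7 new (r, x, e, f, o, s, o)
  "nxquunx" → 7 new (n, x, q, u, u, n, x)
  "dngqymkm" → 8 new (d, n, g, q, y, m, k, m)
  "ztbmy" → prefix "zt" already present; 3 new (b, m, y)
  "ztlzfg" → prefix "ztl" already present; 3 new (z, f, g)
  "nlfnoe" → prefix "n" already present; 5 new (l, f, n, o, e)
  "nfugynxv" → prefix "n" already present; 7 new (f, u, g, y, n, x, v)
  "dnlrvx" → prefix "dn" already present; 4 new (l, r, v, x)
Total nodes = 5 + 3 + 4 + 8 + 7 + 7 + 8 + 3 + 3 + 5 + 7 + 4 = 64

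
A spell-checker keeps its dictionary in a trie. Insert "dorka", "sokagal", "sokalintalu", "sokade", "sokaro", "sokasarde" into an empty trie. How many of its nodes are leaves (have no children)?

6

Leaves are exactly the stored words that no other stored word extends.
Those words: "dorka", "sokade", "sokagal", "sokalintalu", "sokaro", "sokasarde"
Leaf count: 6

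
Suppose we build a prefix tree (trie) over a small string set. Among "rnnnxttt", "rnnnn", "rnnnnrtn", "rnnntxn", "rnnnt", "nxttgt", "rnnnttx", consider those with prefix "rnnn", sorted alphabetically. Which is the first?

rnnnn

Words with prefix "rnnn", in lexicographic order: "rnnnn", "rnnnnrtn", "rnnnt", "rnnnttx", "rnnntxn", "rnnnxttt"
The 1st is rnnnn.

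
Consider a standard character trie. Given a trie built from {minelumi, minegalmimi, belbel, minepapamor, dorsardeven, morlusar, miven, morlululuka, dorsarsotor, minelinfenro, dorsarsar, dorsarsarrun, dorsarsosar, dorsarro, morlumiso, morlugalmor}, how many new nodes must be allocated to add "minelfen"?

3

"minel" is already a path in the trie; the remaining "fen" must be added.
Each of the 3 remaining characters creates one node.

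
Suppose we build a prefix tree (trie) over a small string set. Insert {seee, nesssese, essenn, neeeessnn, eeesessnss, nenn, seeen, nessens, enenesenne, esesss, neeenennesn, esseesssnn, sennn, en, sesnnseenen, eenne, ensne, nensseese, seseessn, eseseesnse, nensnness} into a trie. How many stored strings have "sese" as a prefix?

1

Traverse to the node for "sese", then collect every word in that subtree.
Words under "sese": seseessn
Count: 1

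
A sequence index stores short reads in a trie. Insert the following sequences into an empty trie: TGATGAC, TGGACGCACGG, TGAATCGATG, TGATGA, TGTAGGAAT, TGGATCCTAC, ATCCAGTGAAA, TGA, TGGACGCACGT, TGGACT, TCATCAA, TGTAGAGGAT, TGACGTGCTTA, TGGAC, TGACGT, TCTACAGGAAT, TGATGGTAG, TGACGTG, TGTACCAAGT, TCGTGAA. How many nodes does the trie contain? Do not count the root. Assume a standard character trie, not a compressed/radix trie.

Trace insertions, counting only characters that open a new branch:
  "TGATGAC" → 7 new (T, G, A, T, G, A, C)
  "TGGACGCACGG" → prefix "TG" already present; 9 new (G, A, C, G, C, A, C, G, G)
  "TGAATCGATG" → prefix "TGA" already present; 7 new (A, T, C, G, A, T, G)
  "TGATGA" → prefix "TGATGA" already present; 0 new (none)
  "TGTAGGAAT" → prefix "TG" already present; 7 new (T, A, G, G, A, A, T)
  "TGGATCCTAC" → prefix "TGGA" already present; 6 new (T, C, C, T, A, C)
  "ATCCAGTGAAA" → 11 new (A, T, C, C, A, G, T, G, A, A, A)
  "TGA" → prefix "TGA" already present; 0 new (none)
  "TGGACGCACGT" → prefix "TGGACGCACG" already present; 1 new (T)
  "TGGACT" → prefix "TGGAC" already present; 1 new (T)
  "TCATCAA" → prefix "T" already present; 6 new (C, A, T, C, A, A)
  "TGTAGAGGAT" → prefix "TGTAG" already present; 5 new (A, G, G, A, T)
  "TGACGTGCTTA" → prefix "TGA" already present; 8 new (C, G, T, G, C, T, T, A)
  "TGGAC" → prefix "TGGAC" already present; 0 new (none)
  "TGACGT" → prefix "TGACGT" already present; 0 new (none)
  "TCTACAGGAAT" → prefix "TC" already present; 9 new (T, A, C, A, G, G, A, A, T)
  "TGATGGTAG" → prefix "TGATG" already present; 4 new (G, T, A, G)
  "TGACGTG" → prefix "TGACGTG" already present; 0 new (none)
  "TGTACCAAGT" → prefix "TGTA" already present; 6 new (C, C, A, A, G, T)
  "TCGTGAA" → prefix "TC" already present; 5 new (G, T, G, A, A)
Total nodes = 7 + 9 + 7 + 0 + 7 + 6 + 11 + 0 + 1 + 1 + 6 + 5 + 8 + 0 + 0 + 9 + 4 + 0 + 6 + 5 = 92

92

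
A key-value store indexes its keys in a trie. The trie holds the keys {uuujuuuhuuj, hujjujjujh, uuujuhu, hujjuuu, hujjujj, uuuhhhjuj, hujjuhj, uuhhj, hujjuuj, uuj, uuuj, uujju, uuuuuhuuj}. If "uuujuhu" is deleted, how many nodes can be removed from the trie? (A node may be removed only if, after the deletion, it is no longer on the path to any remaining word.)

After clearing the end-marker at "uuujuhu", prune upward until reaching a node still needed by another word.
The suffix "hu" (2 nodes) is used only by "uuujuhu"; the node for "uuuju" still has the child "u", so pruning stops there.
Nodes removed: 2

2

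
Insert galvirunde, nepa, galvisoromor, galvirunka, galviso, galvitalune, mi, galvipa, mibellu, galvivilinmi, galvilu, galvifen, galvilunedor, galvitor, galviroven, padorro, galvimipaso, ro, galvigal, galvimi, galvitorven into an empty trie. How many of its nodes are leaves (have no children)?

16

Leaves are exactly the stored words that no other stored word extends.
Those words: "galvifen", "galvigal", "galvilunedor", "galvimipaso", "galvipa", "galviroven", "galvirunde", "galvirunka", "galvisoromor", "galvitalune", "galvitorven", "galvivilinmi", "mibellu", "nepa", "padorro", "ro"
Leaf count: 16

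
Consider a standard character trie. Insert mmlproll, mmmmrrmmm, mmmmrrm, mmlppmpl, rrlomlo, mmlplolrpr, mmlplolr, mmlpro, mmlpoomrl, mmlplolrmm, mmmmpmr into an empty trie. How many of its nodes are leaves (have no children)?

Leaves are exactly the stored words that no other stored word extends.
Those words: "mmlplolrmm", "mmlplolrpr", "mmlpoomrl", "mmlppmpl", "mmlproll", "mmmmpmr", "mmmmrrmmm", "rrlomlo"
Leaf count: 8

8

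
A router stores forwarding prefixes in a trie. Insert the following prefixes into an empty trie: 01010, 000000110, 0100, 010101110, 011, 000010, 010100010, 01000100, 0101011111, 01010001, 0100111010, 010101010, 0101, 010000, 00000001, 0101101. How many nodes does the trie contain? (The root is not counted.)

For each word, the new-node count is its length minus the longest prefix already in the trie:
  "01010" → 5 new (0, 1, 0, 1, 0)
  "000000110" → prefix "0" already present; 8 new (0, 0, 0, 0, 0, 1, 1, 0)
  "0100" → prefix "010" already present; 1 new (0)
  "010101110" → prefix "01010" already present; 4 new (1, 1, 1, 0)
  "011" → prefix "01" already present; 1 new (1)
  "000010" → prefix "0000" already present; 2 new (1, 0)
  "010100010" → prefix "01010" already present; 4 new (0, 0, 1, 0)
  "01000100" → prefix "0100" already present; 4 new (0, 1, 0, 0)
  "0101011111" → prefix "01010111" already present; 2 new (1, 1)
  "01010001" → prefix "01010001" already present; 0 new (none)
  "0100111010" → prefix "0100" already present; 6 new (1, 1, 1, 0, 1, 0)
  "010101010" → prefix "010101" already present; 3 new (0, 1, 0)
  "0101" → prefix "0101" already present; 0 new (none)
  "010000" → prefix "01000" already present; 1 new (0)
  "00000001" → prefix "000000" already present; 2 new (0, 1)
  "0101101" → prefix "0101" already present; 3 new (1, 0, 1)
Total nodes = 5 + 8 + 1 + 4 + 1 + 2 + 4 + 4 + 2 + 0 + 6 + 3 + 0 + 1 + 2 + 3 = 46

46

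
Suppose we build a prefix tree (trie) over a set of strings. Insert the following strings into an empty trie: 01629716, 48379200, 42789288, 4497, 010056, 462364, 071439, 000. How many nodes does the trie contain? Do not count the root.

Trace insertions, counting only characters that open a new branch:
  "01629716" → 8 new (0, 1, 6, 2, 9, 7, 1, 6)
  "48379200" → 8 new (4, 8, 3, 7, 9, 2, 0, 0)
  "42789288" → prefix "4" already present; 7 new (2, 7, 8, 9, 2, 8, 8)
  "4497" → prefix "4" already present; 3 new (4, 9, 7)
  "010056" → prefix "01" already present; 4 new (0, 0, 5, 6)
  "462364" → prefix "4" already present; 5 new (6, 2, 3, 6, 4)
  "071439" → prefix "0" already present; 5 new (7, 1, 4, 3, 9)
  "000" → prefix "0" already present; 2 new (0, 0)
Total nodes = 8 + 8 + 7 + 3 + 4 + 5 + 5 + 2 = 42

42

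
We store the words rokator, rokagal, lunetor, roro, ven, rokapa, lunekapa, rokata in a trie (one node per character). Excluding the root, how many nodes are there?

29

Count nodes per top-level branch (shared prefixes stored once):
  'l'-branch (lunekapa, lunetor): 11 nodes
  'r'-branch (rokagal, rokapa, rokata, rokator, roro): 15 nodes
  'v'-branch (ven): 3 nodes
Sum: 29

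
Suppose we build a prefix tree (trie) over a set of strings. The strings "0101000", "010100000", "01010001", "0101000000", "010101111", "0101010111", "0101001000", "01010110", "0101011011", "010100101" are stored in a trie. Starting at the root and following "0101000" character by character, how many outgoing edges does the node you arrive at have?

Follow the path "0101000" to its node, then look at its outgoing edges.
Distinct next characters after "0101000": 0, 1.
That node has 2 child edges.

2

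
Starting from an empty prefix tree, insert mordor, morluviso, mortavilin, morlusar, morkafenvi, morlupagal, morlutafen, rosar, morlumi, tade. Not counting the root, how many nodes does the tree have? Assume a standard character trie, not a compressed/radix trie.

50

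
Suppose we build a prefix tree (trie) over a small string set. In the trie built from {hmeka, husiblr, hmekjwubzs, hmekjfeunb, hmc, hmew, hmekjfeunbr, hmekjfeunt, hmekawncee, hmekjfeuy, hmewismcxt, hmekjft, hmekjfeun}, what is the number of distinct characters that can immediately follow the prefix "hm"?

The children of the "hm" node are the distinct next characters among strings starting with "hm".
Characters that immediately follow "hm" among the stored strings: {c, e}.
That node has 2 child edges.

2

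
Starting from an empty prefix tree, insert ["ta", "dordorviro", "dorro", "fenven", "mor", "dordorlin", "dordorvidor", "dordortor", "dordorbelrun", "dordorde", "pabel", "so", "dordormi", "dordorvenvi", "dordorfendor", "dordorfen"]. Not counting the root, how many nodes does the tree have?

Insert word by word; a character creates a node only if that edge doesn't already exist:
  "ta" → 2 new (t, a)
  "dordorviro" → 10 new (d, o, r, d, o, r, v, i, r, o)
  "dorro" → prefix "dor" already present; 2 new (r, o)
  "fenven" → 6 new (f, e, n, v, e, n)
  "mor" → 3 new (m, o, r)
  "dordorlin" → prefix "dordor" already present; 3 new (l, i, n)
  "dordorvidor" → prefix "dordorvi" already present; 3 new (d, o, r)
  "dordortor" → prefix "dordor" already present; 3 new (t, o, r)
  "dordorbelrun" → prefix "dordor" already present; 6 new (b, e, l, r, u, n)
  "dordorde" → prefix "dordor" already present; 2 new (d, e)
  "pabel" → 5 new (p, a, b, e, l)
  "so" → 2 new (s, o)
  "dordormi" → prefix "dordor" already present; 2 new (m, i)
  "dordorvenvi" → prefix "dordorv" already present; 4 new (e, n, v, i)
  "dordorfendor" → prefix "dordor" already present; 6 new (f, e, n, d, o, r)
  "dordorfen" → prefix "dordorfen" already present; 0 new (none)
Total nodes = 2 + 10 + 2 + 6 + 3 + 3 + 3 + 3 + 6 + 2 + 5 + 2 + 2 + 4 + 6 + 0 = 59

59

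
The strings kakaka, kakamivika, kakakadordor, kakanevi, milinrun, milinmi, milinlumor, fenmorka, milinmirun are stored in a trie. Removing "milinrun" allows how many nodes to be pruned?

3

A node on "milinrun"'s path can go only if nothing else ends at it or branches off below it.
The suffix "run" (3 nodes) is used only by "milinrun"; the node for "milin" still has the child "m", so pruning stops there.
Nodes removed: 3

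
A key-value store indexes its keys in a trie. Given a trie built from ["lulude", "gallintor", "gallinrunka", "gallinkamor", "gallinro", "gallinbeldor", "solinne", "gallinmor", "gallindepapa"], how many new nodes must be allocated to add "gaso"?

2

The longest prefix of "gaso" already in the trie is "ga" (length 2).
So 4 − 2 = 2 new nodes.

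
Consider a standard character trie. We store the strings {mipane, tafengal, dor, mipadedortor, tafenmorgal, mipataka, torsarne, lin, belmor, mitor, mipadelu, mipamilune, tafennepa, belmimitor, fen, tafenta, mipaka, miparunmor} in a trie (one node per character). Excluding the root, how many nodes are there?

85

For each word, the new-node count is its length minus the longest prefix already in the trie:
  "mipane" → 6 new (m, i, p, a, n, e)
  "tafengal" → 8 new (t, a, f, e, n, g, a, l)
  "dor" → 3 new (d, o, r)
  "mipadedortor" → prefix "mipa" already present; 8 new (d, e, d, o, r, t, o, r)
  "tafenmorgal" → prefix "tafen" already present; 6 new (m, o, r, g, a, l)
  "mipataka" → prefix "mipa" already present; 4 new (t, a, k, a)
  "torsarne" → prefix "t" already present; 7 new (o, r, s, a, r, n, e)
  "lin" → 3 new (l, i, n)
  "belmor" → 6 new (b, e, l, m, o, r)
  "mitor" → prefix "mi" already present; 3 new (t, o, r)
  "mipadelu" → prefix "mipade" already present; 2 new (l, u)
  "mipamilune" → prefix "mipa" already present; 6 new (m, i, l, u, n, e)
  "tafennepa" → prefix "tafen" already present; 4 new (n, e, p, a)
  "belmimitor" → prefix "belm" already present; 6 new (i, m, i, t, o, r)
  "fen" → 3 new (f, e, n)
  "tafenta" → prefix "tafen" already present; 2 new (t, a)
  "mipaka" → prefix "mipa" already present; 2 new (k, a)
  "miparunmor" → prefix "mipa" already present; 6 new (r, u, n, m, o, r)
Total nodes = 6 + 8 + 3 + 8 + 6 + 4 + 7 + 3 + 6 + 3 + 2 + 6 + 4 + 6 + 3 + 2 + 2 + 6 = 85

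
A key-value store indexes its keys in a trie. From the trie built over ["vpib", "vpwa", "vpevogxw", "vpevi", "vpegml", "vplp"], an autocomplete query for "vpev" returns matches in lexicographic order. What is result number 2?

Filter for "vpev…" and sort: "vpevi", "vpevogxw"
The 2nd is vpevogxw.

vpevogxw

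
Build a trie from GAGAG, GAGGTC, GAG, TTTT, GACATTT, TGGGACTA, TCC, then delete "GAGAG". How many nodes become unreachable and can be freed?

2

A node on "GAGAG"'s path can go only if nothing else ends at it or branches off below it.
The suffix "AG" (2 nodes) is used only by "GAGAG"; the node for "GAG" still has the child "G", so pruning stops there.
Nodes removed: 2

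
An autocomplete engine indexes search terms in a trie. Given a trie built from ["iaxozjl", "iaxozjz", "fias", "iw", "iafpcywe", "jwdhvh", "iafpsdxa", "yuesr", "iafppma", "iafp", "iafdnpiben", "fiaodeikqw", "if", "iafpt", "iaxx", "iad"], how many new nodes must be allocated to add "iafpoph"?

3

The longest prefix of "iafpoph" already in the trie is "iafp" (length 4).
So 7 − 4 = 3 new nodes.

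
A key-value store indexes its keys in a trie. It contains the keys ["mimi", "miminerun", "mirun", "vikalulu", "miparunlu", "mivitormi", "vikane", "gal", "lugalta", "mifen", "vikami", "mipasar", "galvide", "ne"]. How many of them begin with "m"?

7

Filter for entries beginning with "m":
Matches: "mifen", "mimi", "miminerun", "miparunlu", "mipasar", "mirun", "mivitormi"
Count: 7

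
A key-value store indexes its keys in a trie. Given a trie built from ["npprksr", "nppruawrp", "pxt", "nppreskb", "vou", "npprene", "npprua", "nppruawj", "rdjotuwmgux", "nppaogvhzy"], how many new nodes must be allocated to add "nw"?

1

The longest prefix of "nw" already in the trie is "n" (length 1).
So 2 − 1 = 1 new nodes.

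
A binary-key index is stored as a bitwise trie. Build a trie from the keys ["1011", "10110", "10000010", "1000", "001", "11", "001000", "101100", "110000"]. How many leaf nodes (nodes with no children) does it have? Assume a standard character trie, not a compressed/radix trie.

4

Leaves are exactly the stored words that no other stored word extends.
Those words: "001000", "10000010", "101100", "110000"
Leaf count: 4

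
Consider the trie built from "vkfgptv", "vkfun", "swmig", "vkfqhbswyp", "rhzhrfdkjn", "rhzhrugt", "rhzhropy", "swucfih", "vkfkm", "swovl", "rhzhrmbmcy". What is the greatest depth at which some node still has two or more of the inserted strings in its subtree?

5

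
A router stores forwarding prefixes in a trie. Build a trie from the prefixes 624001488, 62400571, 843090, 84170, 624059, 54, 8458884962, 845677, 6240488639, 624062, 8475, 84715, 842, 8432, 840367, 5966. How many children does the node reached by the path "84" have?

6

Follow the path "84" to its node, then look at its outgoing edges.
Distinct next characters after "84": 0, 1, 2, 3, 5, 7.
That node has 6 child edges.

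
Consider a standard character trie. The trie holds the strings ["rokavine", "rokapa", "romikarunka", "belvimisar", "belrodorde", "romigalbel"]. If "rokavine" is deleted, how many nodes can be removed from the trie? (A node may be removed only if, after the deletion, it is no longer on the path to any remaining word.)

4

After clearing the end-marker at "rokavine", prune upward until reaching a node still needed by another word.
The suffix "vine" (4 nodes) is used only by "rokavine"; the node for "roka" still has the child "p", so pruning stops there.
Nodes removed: 4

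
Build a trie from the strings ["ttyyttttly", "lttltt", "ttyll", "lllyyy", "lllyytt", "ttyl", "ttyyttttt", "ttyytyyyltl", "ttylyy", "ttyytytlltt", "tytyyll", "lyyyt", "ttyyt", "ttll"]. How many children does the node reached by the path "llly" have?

1

Follow the path "llly" to its node, then look at its outgoing edges.
Distinct next characters after "llly": y.
That node has 1 child edge.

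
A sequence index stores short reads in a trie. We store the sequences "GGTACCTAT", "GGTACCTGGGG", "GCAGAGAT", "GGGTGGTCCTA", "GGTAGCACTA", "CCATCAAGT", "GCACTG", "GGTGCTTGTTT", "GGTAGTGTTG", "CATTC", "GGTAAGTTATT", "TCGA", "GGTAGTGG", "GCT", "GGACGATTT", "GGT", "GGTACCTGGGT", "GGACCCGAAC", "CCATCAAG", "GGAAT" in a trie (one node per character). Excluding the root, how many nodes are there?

93

For each word, the new-node count is its length minus the longest prefix already in the trie:
  "GGTACCTAT" → 9 new (G, G, T, A, C, C, T, A, T)
  "GGTACCTGGGG" → prefix "GGTACCT" already present; 4 new (G, G, G, G)
  "GCAGAGAT" → prefix "G" already present; 7 new (C, A, G, A, G, A, T)
  "GGGTGGTCCTA" → prefix "GG" already present; 9 new (G, T, G, G, T, C, C, T, A)
  "GGTAGCACTA" → prefix "GGTA" already present; 6 new (G, C, A, C, T, A)
  "CCATCAAGT" → 9 new (C, C, A, T, C, A, A, G, T)
  "GCACTG" → prefix "GCA" already present; 3 new (C, T, G)
  "GGTGCTTGTTT" → prefix "GGT" already present; 8 new (G, C, T, T, G, T, T, T)
  "GGTAGTGTTG" → prefix "GGTAG" already present; 5 new (T, G, T, T, G)
  "CATTC" → prefix "C" already present; 4 new (A, T, T, C)
  "GGTAAGTTATT" → prefix "GGTA" already present; 7 new (A, G, T, T, A, T, T)
  "TCGA" → 4 new (T, C, G, A)
  "GGTAGTGG" → prefix "GGTAGTG" already present; 1 new (G)
  "GCT" → prefix "GC" already present; 1 new (T)
  "GGACGATTT" → prefix "GG" already present; 7 new (A, C, G, A, T, T, T)
  "GGT" → prefix "GGT" already present; 0 new (none)
  "GGTACCTGGGT" → prefix "GGTACCTGGG" already present; 1 new (T)
  "GGACCCGAAC" → prefix "GGAC" already present; 6 new (C, C, G, A, A, C)
  "CCATCAAG" → prefix "CCATCAAG" already present; 0 new (none)
  "GGAAT" → prefix "GGA" already present; 2 new (A, T)
Total nodes = 9 + 4 + 7 + 9 + 6 + 9 + 3 + 8 + 5 + 4 + 7 + 4 + 1 + 1 + 7 + 0 + 1 + 6 + 0 + 2 = 93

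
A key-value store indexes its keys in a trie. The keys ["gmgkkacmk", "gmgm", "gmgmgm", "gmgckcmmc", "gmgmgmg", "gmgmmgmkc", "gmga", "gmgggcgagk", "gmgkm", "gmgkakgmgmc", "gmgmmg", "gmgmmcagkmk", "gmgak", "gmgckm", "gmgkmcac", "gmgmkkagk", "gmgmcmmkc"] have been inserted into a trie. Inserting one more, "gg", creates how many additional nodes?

1

Walking "gg" from the root, the first 1 characters ("g") follow existing edges; "g" is the first miss.
Each of the 1 remaining characters creates one node.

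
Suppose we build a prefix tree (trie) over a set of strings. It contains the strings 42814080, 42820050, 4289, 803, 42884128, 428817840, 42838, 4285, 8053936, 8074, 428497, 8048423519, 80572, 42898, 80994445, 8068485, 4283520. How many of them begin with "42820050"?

1

Walk to "42820050"; the words in its subtree are exactly those with that prefix.
Matches: "42820050"
Count: 1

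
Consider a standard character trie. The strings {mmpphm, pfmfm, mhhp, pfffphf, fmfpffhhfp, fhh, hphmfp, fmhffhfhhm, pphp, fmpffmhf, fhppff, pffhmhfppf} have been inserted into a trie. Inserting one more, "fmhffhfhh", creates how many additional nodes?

"fmhffhfhh" is already a full path in the trie; only an end-marker is added.
No new nodes are needed: 0.

0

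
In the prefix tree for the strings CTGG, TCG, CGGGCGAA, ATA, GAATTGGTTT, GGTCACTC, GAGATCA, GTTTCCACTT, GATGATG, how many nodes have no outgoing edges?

9

Leaves are exactly the stored words that no other stored word extends.
Those words: "ATA", "CGGGCGAA", "CTGG", "GAATTGGTTT", "GAGATCA", "GATGATG", "GGTCACTC", "GTTTCCACTT", "TCG"
Leaf count: 9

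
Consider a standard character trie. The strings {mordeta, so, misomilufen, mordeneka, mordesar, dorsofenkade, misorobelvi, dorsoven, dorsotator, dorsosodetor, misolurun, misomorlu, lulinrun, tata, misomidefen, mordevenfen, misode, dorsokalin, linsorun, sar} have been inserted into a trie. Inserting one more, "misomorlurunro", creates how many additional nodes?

5

"misomorlu" is already a path in the trie; the remaining "runro" must be added.
New nodes needed: |"misomorlurunro"| − 9 = 14 − 9 = 5.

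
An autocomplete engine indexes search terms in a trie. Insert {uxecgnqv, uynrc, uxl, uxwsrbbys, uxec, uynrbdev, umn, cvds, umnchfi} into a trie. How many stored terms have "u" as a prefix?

Walk to "u"; the words in its subtree are exactly those with that prefix.
Words under "u": umn, umnchfi, uxec, uxecgnqv, uxl, uxwsrbbys, uynrbdev, uynrc
Count: 8

8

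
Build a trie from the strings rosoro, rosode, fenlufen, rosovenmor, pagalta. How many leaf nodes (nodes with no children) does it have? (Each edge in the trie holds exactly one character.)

Leaves are exactly the stored words that no other stored word extends.
Those words: "fenlufen", "pagalta", "rosode", "rosoro", "rosovenmor"
Leaf count: 5

5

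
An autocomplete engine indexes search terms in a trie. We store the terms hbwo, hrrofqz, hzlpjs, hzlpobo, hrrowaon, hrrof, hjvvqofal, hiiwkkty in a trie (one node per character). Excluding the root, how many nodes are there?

37

For each word, the new-node count is its length minus the longest prefix already in the trie:
  "hbwo" → 4 new (h, b, w, o)
  "hrrofqz" → prefix "h" already present; 6 new (r, r, o, f, q, z)
  "hzlpjs" → prefix "h" already present; 5 new (z, l, p, j, s)
  "hzlpobo" → prefix "hzlp" already present; 3 new (o, b, o)
  "hrrowaon" → prefix "hrro" already present; 4 new (w, a, o, n)
  "hrrof" → prefix "hrrof" already present; 0 new (none)
  "hjvvqofal" → prefix "h" already present; 8 new (j, v, v, q, o, f, a, l)
  "hiiwkkty" → prefix "h" already present; 7 new (i, i, w, k, k, t, y)
Total nodes = 4 + 6 + 5 + 3 + 4 + 0 + 8 + 7 = 37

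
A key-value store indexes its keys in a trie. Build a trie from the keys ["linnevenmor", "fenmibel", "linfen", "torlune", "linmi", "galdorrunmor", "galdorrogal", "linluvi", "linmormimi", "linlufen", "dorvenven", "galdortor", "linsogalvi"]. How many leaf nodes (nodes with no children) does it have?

13

A leaf is a node with no children — equivalently, the end of a word that is not a proper prefix of any other stored word.
Those words: "dorvenven", "fenmibel", "galdorrogal", "galdorrunmor", "galdortor", "linfen", "linlufen", "linluvi", "linmi", "linmormimi", "linnevenmor", "linsogalvi", "torlune"
Leaf count: 13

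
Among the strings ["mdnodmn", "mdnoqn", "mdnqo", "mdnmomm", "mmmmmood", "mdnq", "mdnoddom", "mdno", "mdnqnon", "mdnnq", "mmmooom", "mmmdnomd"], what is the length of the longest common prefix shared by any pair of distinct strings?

5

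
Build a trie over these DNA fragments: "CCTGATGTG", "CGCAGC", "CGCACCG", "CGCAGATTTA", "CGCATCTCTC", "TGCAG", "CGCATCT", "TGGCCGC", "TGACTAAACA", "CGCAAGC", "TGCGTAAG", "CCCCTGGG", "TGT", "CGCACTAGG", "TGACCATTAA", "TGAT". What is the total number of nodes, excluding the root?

72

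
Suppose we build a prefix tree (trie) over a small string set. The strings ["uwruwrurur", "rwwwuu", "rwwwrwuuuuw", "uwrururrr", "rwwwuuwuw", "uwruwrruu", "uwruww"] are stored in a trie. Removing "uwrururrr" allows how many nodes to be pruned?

5

A node on "uwrururrr"'s path can go only if nothing else ends at it or branches off below it.
The suffix "rurrr" (5 nodes) is used only by "uwrururrr"; the node for "uwru" still has the child "w", so pruning stops there.
Nodes removed: 5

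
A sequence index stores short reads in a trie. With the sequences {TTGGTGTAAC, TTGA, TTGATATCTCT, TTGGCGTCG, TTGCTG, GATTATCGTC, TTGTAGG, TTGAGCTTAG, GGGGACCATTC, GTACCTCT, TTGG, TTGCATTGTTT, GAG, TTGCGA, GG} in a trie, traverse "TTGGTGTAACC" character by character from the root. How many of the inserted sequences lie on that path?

Walk "TTGGTGTAACC" from the root; an end-of-word marker is hit whenever a stored word is a prefix of "TTGGTGTAACC".
Prefixes of the query that are stored words: "TTGG", "TTGGTGTAAC"
Count: 2

2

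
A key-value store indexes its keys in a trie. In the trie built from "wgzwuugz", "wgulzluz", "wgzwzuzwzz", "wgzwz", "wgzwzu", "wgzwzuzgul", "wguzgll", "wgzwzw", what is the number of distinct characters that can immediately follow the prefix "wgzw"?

Walk "wgzw" from the root, arriving at one node.
Distinct next characters after "wgzw": u, z.
That node has 2 child edges.

2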